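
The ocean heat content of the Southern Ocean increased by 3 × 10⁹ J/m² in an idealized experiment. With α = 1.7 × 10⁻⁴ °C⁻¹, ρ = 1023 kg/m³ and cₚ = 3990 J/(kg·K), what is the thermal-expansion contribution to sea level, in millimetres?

Δh = αQ/(ρcₚ) = 1.7×10⁻⁴ × 3×10⁹ / (1023 × 3990) ≈ 0.12495 m

Δh ≈ 120 mm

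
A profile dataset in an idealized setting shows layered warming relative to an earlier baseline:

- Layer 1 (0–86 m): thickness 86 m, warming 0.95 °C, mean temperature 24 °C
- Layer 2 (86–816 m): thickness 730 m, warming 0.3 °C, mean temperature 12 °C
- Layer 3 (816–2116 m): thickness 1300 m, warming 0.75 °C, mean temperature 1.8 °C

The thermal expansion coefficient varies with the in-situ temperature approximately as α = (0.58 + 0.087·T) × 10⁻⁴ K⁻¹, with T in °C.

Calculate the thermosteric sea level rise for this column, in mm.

Layer 1: α = (0.58 + 0.087×24)×10⁻⁴ = 2.668×10⁻⁴ K⁻¹
Layer 2: α = (0.58 + 0.087×12)×10⁻⁴ = 1.624×10⁻⁴ K⁻¹
Layer 3: α = (0.58 + 0.087×1.8)×10⁻⁴ = 0.7366×10⁻⁴ K⁻¹
Layer 1: 2.668×10⁻⁴ × 86 × 0.95 = 0.02179756 m
86–816 m: 1.624×10⁻⁴ × 0.3 × 730 = 0.0355656 m
Layer 3: 1300 × 0.75 × 0.7366×10⁻⁴ = 0.0718185 m
Δh = 0.02179756 + 0.0355656 + 0.0718185 = 0.12918166 m

129 mm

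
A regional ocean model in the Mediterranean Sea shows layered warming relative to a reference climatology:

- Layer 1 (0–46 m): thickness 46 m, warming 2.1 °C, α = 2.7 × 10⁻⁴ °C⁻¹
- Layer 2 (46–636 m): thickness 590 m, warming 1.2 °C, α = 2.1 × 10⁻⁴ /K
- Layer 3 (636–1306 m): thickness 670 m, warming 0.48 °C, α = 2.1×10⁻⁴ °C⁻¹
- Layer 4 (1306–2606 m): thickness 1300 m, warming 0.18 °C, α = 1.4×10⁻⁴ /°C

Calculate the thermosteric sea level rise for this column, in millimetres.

Layer 1: 2.1 × 46 × 2.7×10⁻⁴ = 0.026082 m
Layer 2: 590 × 1.2 × 2.1×10⁻⁴ = 0.14868 m
636–1306 m: 2.1×10⁻⁴ × 670 × 0.48 = 0.067536 m
Layer 4: 0.18 × 1.4×10⁻⁴ × 1300 = 0.03276 m
Δh = 0.026082 + 0.14868 + 0.067536 + 0.03276 = 0.275058 m

280 mm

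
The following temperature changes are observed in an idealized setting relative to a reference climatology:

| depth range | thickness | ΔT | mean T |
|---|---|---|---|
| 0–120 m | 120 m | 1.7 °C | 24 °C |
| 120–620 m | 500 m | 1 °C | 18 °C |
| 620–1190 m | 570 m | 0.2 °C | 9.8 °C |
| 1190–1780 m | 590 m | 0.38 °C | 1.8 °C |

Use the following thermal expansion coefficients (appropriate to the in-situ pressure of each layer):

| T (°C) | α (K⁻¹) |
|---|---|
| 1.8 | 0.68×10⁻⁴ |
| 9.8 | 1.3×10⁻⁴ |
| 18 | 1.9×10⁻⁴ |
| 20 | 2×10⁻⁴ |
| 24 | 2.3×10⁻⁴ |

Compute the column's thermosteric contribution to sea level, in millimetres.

172 mm

Layer 1 at 24 °C → α = 2.3×10⁻⁴ K⁻¹
Layer 2 at 18 °C → α = 1.9×10⁻⁴ K⁻¹
Layer 3 at 9.8 °C → α = 1.3×10⁻⁴ K⁻¹
Layer 4 at 1.8 °C → α = 0.68×10⁻⁴ K⁻¹
0–120 m: 2.3×10⁻⁴ × 120 × 1.7 = 0.04692 m
1.9×10⁻⁴ × 500 × 1 = 0.09500 m
Layer 3: 0.2 × 1.3×10⁻⁴ × 570 = 0.01482 m
Layer 4: 0.38 × 590 × 0.68×10⁻⁴ = 0.0152456 m
Δh = 0.04692 + 0.09500 + 0.01482 + 0.0152456 = 0.1719856 m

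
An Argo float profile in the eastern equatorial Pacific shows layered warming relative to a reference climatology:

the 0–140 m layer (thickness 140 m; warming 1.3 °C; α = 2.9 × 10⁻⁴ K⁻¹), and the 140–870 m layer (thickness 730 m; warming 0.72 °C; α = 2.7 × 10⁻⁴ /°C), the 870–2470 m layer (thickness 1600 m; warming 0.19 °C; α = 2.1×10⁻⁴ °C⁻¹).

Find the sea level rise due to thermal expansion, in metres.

0–140 m: 140 × 2.9×10⁻⁴ × 1.3 = 0.05278 m
2.7×10⁻⁴ × 0.72 × 730 = 0.141912 m
870–2470 m: 0.19 × 2.1×10⁻⁴ × 1600 = 0.06384 m
Δh = 0.05278 + 0.141912 + 0.06384 = 0.258532 m

Δh ≈ 0.259 m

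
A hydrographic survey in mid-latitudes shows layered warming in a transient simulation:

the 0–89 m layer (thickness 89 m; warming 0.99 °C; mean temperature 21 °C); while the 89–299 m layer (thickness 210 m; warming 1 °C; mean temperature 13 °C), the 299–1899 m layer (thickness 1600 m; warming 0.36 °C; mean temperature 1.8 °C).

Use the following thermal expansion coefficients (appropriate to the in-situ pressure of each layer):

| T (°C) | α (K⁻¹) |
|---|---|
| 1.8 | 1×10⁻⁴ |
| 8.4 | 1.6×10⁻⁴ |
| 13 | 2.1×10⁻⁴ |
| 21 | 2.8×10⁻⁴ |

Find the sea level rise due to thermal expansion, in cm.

Layer 1 at 21 °C → α = 2.8×10⁻⁴ K⁻¹
Layer 2 at 13 °C → α = 2.1×10⁻⁴ K⁻¹
Layer 3 at 1.8 °C → α = 1×10⁻⁴ K⁻¹
0–89 m: 0.99 × 89 × 2.8×10⁻⁴ = 0.0246708 m
89–299 m: 2.1×10⁻⁴ × 210 × 1 = 0.04410 m
1×10⁻⁴ × 0.36 × 1600 = 0.05760 m
Δh = 0.0246708 + 0.04410 + 0.05760 = 0.1263708 m ≈ 12.6 cm

12.6 cm of thermosteric rise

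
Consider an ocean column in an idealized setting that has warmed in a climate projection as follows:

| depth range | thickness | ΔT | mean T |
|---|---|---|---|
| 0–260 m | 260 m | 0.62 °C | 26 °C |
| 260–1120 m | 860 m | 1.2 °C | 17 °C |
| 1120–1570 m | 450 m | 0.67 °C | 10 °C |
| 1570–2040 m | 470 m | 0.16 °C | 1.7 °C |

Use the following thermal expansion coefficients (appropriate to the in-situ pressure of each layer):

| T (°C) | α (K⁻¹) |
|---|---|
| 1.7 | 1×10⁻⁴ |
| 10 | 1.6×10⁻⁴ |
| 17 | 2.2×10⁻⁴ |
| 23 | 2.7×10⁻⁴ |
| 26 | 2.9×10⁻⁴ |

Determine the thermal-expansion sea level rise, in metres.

Layer 1 at 26 °C → α = 2.9×10⁻⁴ K⁻¹
Layer 2 at 17 °C → α = 2.2×10⁻⁴ K⁻¹
Layer 3 at 10 °C → α = 1.6×10⁻⁴ K⁻¹
Layer 4 at 1.7 °C → α = 1×10⁻⁴ K⁻¹
Layer 1: 260 × 2.9×10⁻⁴ × 0.62 = 0.046748 m
1.2 × 860 × 2.2×10⁻⁴ = 0.22704 m
450 × 1.6×10⁻⁴ × 0.67 = 0.04824 m
Layer 4: 1×10⁻⁴ × 470 × 0.16 = 0.00752 m
Δh = 0.046748 + 0.22704 + 0.04824 + 0.00752 = 0.329548 m ≈ 0.33 m

Δh ≈ 0.33 m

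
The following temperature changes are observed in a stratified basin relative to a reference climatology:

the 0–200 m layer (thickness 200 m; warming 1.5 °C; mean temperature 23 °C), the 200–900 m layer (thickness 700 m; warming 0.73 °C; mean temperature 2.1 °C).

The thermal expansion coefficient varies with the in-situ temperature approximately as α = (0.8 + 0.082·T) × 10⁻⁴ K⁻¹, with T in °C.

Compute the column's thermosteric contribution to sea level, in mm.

Layer 1: α = (0.8 + 0.082×23)×10⁻⁴ = 2.686×10⁻⁴ K⁻¹
Layer 2: α = (0.8 + 0.082×2.1)×10⁻⁴ = 0.9722×10⁻⁴ K⁻¹
Layer 1: 2.686×10⁻⁴ × 1.5 × 200 = 0.08058 m
700 × 0.9722×10⁻⁴ × 0.73 = 0.04967942 m
Δh = 0.08058 + 0.04967942 = 0.13025942 m ≈ 130 mm

about 130 mm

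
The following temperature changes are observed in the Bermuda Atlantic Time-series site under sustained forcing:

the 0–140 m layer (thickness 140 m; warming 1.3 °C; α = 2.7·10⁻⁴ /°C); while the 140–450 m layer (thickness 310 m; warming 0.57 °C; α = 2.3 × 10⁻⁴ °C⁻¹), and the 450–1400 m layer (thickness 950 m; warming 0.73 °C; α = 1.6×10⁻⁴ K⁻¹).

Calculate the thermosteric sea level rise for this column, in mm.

Δh ≈ 201 mm

0–140 m: 140 × 1.3 × 2.7×10⁻⁴ = 0.04914 m
0.57 × 310 × 2.3×10⁻⁴ = 0.040641 m
1.6×10⁻⁴ × 0.73 × 950 = 0.11096 m
Δh = 0.04914 + 0.040641 + 0.11096 = 0.200741 m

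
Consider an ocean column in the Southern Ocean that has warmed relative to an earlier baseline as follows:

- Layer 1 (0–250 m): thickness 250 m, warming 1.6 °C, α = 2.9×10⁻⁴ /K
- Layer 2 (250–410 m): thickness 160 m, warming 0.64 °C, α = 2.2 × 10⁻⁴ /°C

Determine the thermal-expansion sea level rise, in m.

Layer 1: 1.6 × 250 × 2.9×10⁻⁴ = 0.11600 m
160 × 2.2×10⁻⁴ × 0.64 = 0.022528 m
Δh = 0.11600 + 0.022528 = 0.138528 m

Δh ≈ 0.14 m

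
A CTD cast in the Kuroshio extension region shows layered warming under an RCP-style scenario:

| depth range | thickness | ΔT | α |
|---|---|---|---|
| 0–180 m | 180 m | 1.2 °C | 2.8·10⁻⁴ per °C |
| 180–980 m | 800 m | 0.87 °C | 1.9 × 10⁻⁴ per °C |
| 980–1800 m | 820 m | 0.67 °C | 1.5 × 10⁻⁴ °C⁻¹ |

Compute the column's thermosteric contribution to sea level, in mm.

180 × 1.2 × 2.8×10⁻⁴ = 0.06048 m
180–980 m: 0.87 × 1.9×10⁻⁴ × 800 = 0.13224 m
980–1800 m: 820 × 1.5×10⁻⁴ × 0.67 = 0.08241 m
Δh = 0.06048 + 0.13224 + 0.08241 = 0.27513 m

275 mm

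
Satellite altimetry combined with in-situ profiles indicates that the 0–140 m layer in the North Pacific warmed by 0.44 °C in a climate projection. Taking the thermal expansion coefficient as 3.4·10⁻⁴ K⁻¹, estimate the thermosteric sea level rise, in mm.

Δh ≈ 21 mm

Δh = αΔT·H = 3.4×10⁻⁴ × 0.44 × 140 = 0.020944 m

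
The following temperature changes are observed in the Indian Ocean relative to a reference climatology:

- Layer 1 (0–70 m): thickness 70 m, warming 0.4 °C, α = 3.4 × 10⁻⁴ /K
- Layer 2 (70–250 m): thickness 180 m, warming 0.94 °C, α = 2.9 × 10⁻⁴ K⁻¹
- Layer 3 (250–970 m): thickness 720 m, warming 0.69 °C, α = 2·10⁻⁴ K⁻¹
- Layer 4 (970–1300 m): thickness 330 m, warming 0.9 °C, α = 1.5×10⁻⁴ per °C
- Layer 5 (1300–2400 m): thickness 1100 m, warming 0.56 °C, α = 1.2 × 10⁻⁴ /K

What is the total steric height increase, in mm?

Δh = 280 mm

0–70 m: 0.4 × 3.4×10⁻⁴ × 70 = 0.00952 m
70–250 m: 2.9×10⁻⁴ × 0.94 × 180 = 0.049068 m
Layer 3: 0.69 × 2×10⁻⁴ × 720 = 0.09936 m
970–1300 m: 0.9 × 330 × 1.5×10⁻⁴ = 0.04455 m
1300–2400 m: 1.2×10⁻⁴ × 0.56 × 1100 = 0.07392 m
Δh = 0.00952 + 0.049068 + 0.09936 + 0.04455 + 0.07392 = 0.276418 m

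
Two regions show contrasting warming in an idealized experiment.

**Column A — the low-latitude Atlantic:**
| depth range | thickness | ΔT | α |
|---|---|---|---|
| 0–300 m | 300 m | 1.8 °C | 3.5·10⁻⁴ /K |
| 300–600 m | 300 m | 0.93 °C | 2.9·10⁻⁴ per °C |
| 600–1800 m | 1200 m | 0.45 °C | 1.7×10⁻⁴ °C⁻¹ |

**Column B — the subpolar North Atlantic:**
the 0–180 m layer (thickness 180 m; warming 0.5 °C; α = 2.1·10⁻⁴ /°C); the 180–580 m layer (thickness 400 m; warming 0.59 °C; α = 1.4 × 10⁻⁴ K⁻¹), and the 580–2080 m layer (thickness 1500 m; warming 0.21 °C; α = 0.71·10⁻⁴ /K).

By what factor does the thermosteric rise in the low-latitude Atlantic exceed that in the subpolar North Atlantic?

≈ 4.9×

A Layer 1: 1.8 × 3.5×10⁻⁴ × 300 = 0.18900 m
A 300–600 m: 0.93 × 300 × 2.9×10⁻⁴ = 0.08091 m
A 600–1800 m: 0.45 × 1.7×10⁻⁴ × 1200 = 0.09180 m
A total: 0.36171 m
B Layer 1: 2.1×10⁻⁴ × 180 × 0.5 = 0.01890 m
B 180–580 m: 400 × 1.4×10⁻⁴ × 0.59 = 0.03304 m
B Layer 3: 0.21 × 0.71×10⁻⁴ × 1500 = 0.022365 m
B total: 0.074305 m
Ratio: 0.36171 / 0.074305 ≈ 4.868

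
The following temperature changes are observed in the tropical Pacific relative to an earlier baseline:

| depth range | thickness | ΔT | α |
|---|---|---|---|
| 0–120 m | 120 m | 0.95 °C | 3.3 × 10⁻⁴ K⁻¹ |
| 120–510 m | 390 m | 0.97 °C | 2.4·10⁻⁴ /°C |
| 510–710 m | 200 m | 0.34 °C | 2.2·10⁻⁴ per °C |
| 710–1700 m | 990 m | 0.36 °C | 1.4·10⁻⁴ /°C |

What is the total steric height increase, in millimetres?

Layer 1: 120 × 3.3×10⁻⁴ × 0.95 = 0.03762 m
2.4×10⁻⁴ × 390 × 0.97 = 0.090792 m
0.34 × 2.2×10⁻⁴ × 200 = 0.01496 m
710–1700 m: 1.4×10⁻⁴ × 990 × 0.36 = 0.049896 m
Δh = 0.03762 + 0.090792 + 0.01496 + 0.049896 = 0.193268 m

Δh ≈ 193 mm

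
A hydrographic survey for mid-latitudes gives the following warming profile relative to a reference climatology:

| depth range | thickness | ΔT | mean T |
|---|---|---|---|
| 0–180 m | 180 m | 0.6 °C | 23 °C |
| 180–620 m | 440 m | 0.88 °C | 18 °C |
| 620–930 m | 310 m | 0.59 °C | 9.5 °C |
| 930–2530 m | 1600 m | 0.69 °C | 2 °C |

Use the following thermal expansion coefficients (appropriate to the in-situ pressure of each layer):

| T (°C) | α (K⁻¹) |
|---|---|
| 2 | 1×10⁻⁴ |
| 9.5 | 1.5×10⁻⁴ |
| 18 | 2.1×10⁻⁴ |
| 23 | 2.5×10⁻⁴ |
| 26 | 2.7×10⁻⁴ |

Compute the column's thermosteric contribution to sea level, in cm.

Layer 1 at 23 °C → α = 2.5×10⁻⁴ K⁻¹
Layer 2 at 18 °C → α = 2.1×10⁻⁴ K⁻¹
Layer 3 at 9.5 °C → α = 1.5×10⁻⁴ K⁻¹
Layer 4 at 2 °C → α = 1×10⁻⁴ K⁻¹
Layer 1: 180 × 2.5×10⁻⁴ × 0.6 = 0.02700 m
440 × 2.1×10⁻⁴ × 0.88 = 0.081312 m
Layer 3: 0.59 × 1.5×10⁻⁴ × 310 = 0.027435 m
930–2530 m: 1×10⁻⁴ × 0.69 × 1600 = 0.11040 m
Δh = 0.02700 + 0.081312 + 0.027435 + 0.11040 = 0.246147 m ≈ 24.6 cm

about 24.6 cm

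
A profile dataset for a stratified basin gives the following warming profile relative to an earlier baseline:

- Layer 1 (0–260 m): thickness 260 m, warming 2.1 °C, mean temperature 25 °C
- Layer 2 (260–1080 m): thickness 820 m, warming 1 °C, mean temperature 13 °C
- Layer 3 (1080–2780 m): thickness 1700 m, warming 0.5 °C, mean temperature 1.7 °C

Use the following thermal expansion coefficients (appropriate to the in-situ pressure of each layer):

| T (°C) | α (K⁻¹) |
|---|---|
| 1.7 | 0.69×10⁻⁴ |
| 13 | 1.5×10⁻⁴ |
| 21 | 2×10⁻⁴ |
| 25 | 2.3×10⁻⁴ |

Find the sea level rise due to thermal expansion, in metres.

Layer 1 at 25 °C → α = 2.3×10⁻⁴ K⁻¹
Layer 2 at 13 °C → α = 1.5×10⁻⁴ K⁻¹
Layer 3 at 1.7 °C → α = 0.69×10⁻⁴ K⁻¹
0–260 m: 2.1 × 2.3×10⁻⁴ × 260 = 0.12558 m
Layer 2: 820 × 1.5×10⁻⁴ × 1 = 0.12300 m
1080–2780 m: 1700 × 0.5 × 0.69×10⁻⁴ = 0.05865 m
Δh = 0.12558 + 0.12300 + 0.05865 = 0.30723 m

about 0.307 m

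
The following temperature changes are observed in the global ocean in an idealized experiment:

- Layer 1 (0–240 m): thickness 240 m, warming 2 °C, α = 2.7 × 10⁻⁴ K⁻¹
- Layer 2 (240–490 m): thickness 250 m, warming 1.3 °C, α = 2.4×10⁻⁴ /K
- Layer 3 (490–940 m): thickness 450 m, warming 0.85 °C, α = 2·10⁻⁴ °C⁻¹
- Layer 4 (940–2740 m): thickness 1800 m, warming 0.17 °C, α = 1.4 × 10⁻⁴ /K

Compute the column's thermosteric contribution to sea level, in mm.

0–240 m: 2.7×10⁻⁴ × 2 × 240 = 0.12960 m
Layer 2: 250 × 2.4×10⁻⁴ × 1.3 = 0.07800 m
490–940 m: 2×10⁻⁴ × 450 × 0.85 = 0.07650 m
940–2740 m: 1800 × 0.17 × 1.4×10⁻⁴ = 0.04284 m
Δh = 0.12960 + 0.07800 + 0.07650 + 0.04284 = 0.32694 m

Δh = 327 mm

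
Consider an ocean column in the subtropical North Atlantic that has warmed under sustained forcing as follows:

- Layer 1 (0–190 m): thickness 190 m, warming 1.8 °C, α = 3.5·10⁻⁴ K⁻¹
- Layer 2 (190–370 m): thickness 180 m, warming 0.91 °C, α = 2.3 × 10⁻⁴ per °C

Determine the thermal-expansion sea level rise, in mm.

Δh ≈ 160 mm

3.5×10⁻⁴ × 190 × 1.8 = 0.11970 m
180 × 2.3×10⁻⁴ × 0.91 = 0.037674 m
Δh = 0.11970 + 0.037674 = 0.157374 m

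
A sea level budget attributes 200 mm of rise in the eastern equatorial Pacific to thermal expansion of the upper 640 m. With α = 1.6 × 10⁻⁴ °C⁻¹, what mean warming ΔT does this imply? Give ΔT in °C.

ΔT = Δh/(αH) = 0.2 / (1.6×10⁻⁴ × 640) ≈ 1.953 °C

1.95 °C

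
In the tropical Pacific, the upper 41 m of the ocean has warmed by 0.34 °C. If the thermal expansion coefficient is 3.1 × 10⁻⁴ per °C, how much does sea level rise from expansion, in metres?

Δh = αΔT·H = 3.1×10⁻⁴ × 0.34 × 41 = 0.0043214 m

about 0.00432 m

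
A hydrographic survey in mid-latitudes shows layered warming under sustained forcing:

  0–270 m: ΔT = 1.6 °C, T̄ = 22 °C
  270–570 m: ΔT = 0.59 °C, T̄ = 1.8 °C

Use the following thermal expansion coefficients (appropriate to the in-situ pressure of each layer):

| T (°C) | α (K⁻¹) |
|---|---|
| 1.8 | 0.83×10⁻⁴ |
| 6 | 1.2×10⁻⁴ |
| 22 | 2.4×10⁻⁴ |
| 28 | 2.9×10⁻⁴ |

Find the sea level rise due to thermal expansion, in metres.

Layer 1 at 22 °C → α = 2.4×10⁻⁴ K⁻¹
Layer 2 at 1.8 °C → α = 0.83×10⁻⁴ K⁻¹
0–270 m: 1.6 × 2.4×10⁻⁴ × 270 = 0.10368 m
270–570 m: 300 × 0.83×10⁻⁴ × 0.59 = 0.014691 m
Δh = 0.10368 + 0.014691 = 0.118371 m

Δh ≈ 0.12 m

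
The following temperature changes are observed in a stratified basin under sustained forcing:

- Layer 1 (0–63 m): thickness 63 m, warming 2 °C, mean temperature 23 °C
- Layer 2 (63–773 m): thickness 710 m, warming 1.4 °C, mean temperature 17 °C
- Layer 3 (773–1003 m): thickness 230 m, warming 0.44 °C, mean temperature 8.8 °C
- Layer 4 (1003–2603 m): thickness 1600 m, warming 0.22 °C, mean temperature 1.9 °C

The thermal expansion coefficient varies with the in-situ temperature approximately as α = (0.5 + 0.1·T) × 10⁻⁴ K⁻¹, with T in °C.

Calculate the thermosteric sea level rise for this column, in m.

Layer 1: α = (0.5 + 0.1×23)×10⁻⁴ = 2.8×10⁻⁴ K⁻¹
Layer 2: α = (0.5 + 0.1×17)×10⁻⁴ = 2.2×10⁻⁴ K⁻¹
Layer 3: α = (0.5 + 0.1×8.8)×10⁻⁴ = 1.38×10⁻⁴ K⁻¹
Layer 4: α = (0.5 + 0.1×1.9)×10⁻⁴ = 0.69×10⁻⁴ K⁻¹
0–63 m: 63 × 2 × 2.8×10⁻⁴ = 0.03528 m
1.4 × 2.2×10⁻⁴ × 710 = 0.21868 m
1.38×10⁻⁴ × 230 × 0.44 = 0.0139656 m
Layer 4: 0.22 × 0.69×10⁻⁴ × 1600 = 0.024288 m
Δh = 0.03528 + 0.21868 + 0.0139656 + 0.024288 = 0.2922136 m

about 0.29 m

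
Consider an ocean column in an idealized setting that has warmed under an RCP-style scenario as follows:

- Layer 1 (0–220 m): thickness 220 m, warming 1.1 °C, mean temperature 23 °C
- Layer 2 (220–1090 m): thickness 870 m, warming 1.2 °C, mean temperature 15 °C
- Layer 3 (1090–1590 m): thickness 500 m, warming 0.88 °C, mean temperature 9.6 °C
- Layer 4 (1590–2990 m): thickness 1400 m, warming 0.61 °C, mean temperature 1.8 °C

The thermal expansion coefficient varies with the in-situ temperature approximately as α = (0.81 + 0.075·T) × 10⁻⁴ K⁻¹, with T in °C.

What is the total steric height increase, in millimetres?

410 mm of thermosteric rise

Layer 1: α = (0.81 + 0.075×23)×10⁻⁴ = 2.535×10⁻⁴ K⁻¹
Layer 2: α = (0.81 + 0.075×15)×10⁻⁴ = 1.935×10⁻⁴ K⁻¹
Layer 3: α = (0.81 + 0.075×9.6)×10⁻⁴ = 1.53×10⁻⁴ K⁻¹
Layer 4: α = (0.81 + 0.075×1.8)×10⁻⁴ = 0.945×10⁻⁴ K⁻¹
1.1 × 2.535×10⁻⁴ × 220 = 0.061347 m
Layer 2: 870 × 1.935×10⁻⁴ × 1.2 = 0.202014 m
0.88 × 1.53×10⁻⁴ × 500 = 0.06732 m
0.945×10⁻⁴ × 0.61 × 1400 = 0.080703 m
Δh = 0.061347 + 0.202014 + 0.06732 + 0.080703 = 0.411384 m ≈ 410 mm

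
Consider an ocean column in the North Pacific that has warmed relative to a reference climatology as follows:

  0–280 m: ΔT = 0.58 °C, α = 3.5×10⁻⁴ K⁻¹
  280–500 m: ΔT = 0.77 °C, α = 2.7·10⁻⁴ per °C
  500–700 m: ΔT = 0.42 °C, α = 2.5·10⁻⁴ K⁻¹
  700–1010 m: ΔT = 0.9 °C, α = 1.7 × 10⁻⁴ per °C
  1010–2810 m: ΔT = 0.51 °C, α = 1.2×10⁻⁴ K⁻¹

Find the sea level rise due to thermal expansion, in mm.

Layer 1: 0.58 × 3.5×10⁻⁴ × 280 = 0.05684 m
220 × 0.77 × 2.7×10⁻⁴ = 0.045738 m
Layer 3: 200 × 0.42 × 2.5×10⁻⁴ = 0.02100 m
Layer 4: 310 × 1.7×10⁻⁴ × 0.9 = 0.04743 m
1800 × 0.51 × 1.2×10⁻⁴ = 0.11016 m
Δh = 0.05684 + 0.045738 + 0.02100 + 0.04743 + 0.11016 = 0.281168 m

Δh = 281 mm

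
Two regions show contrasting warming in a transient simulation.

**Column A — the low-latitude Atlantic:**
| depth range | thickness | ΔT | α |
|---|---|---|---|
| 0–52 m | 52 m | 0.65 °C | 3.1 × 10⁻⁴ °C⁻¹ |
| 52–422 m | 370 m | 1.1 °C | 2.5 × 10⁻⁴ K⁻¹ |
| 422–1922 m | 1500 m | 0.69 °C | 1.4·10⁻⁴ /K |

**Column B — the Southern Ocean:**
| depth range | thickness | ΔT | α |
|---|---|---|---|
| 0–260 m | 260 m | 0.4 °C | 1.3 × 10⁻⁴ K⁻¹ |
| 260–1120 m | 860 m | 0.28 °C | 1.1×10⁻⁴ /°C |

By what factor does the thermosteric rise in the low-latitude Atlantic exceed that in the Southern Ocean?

A 0–52 m: 0.65 × 52 × 3.1×10⁻⁴ = 0.010478 m
A 52–422 m: 1.1 × 370 × 2.5×10⁻⁴ = 0.10175 m
A 1.4×10⁻⁴ × 0.69 × 1500 = 0.14490 m
A total: 0.257128 m
B 260 × 1.3×10⁻⁴ × 0.4 = 0.01352 m
B Layer 2: 860 × 0.28 × 1.1×10⁻⁴ = 0.026488 m
B total: 0.040008 m
Ratio: 0.257128 / 0.040008 ≈ 6.427

6.4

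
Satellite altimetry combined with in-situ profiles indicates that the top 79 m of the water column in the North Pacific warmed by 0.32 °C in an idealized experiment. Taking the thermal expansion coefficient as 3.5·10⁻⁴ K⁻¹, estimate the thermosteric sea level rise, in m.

Δh = αΔT·H = 3.5×10⁻⁴ × 0.32 × 79 = 0.008848 m

about 0.00885 m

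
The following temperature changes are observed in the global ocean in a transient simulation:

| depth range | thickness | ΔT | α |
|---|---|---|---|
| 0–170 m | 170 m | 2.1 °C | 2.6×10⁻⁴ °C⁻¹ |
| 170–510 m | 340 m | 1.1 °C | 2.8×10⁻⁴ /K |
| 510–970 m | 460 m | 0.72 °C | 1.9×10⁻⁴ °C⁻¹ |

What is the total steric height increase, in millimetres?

about 260 mm

0–170 m: 170 × 2.1 × 2.6×10⁻⁴ = 0.09282 m
1.1 × 2.8×10⁻⁴ × 340 = 0.10472 m
510–970 m: 1.9×10⁻⁴ × 0.72 × 460 = 0.062928 m
Δh = 0.09282 + 0.10472 + 0.062928 = 0.260468 m ≈ 260 mm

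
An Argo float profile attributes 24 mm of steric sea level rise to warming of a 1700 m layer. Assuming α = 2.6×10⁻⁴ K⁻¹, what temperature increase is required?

ΔT ≈ 0.054 °C

ΔT = Δh/(αH) = 0.024 / (2.6×10⁻⁴ × 1700) ≈ 0.05430 °C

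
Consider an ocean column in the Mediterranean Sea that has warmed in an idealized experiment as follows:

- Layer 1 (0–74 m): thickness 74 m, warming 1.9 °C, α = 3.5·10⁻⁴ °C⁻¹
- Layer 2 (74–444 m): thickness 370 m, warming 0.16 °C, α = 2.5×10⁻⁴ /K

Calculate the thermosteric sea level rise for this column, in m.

Δh = 0.0640 m

0–74 m: 1.9 × 74 × 3.5×10⁻⁴ = 0.04921 m
Layer 2: 2.5×10⁻⁴ × 370 × 0.16 = 0.01480 m
Δh = 0.04921 + 0.01480 = 0.06401 m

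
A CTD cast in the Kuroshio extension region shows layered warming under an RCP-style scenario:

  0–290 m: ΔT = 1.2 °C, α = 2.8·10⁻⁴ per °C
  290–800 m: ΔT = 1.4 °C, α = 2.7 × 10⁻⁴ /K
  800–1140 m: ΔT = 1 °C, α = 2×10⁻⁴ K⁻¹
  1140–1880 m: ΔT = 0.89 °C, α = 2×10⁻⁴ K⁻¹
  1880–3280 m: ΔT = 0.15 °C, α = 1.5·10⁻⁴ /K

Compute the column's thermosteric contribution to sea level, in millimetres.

Layer 1: 1.2 × 2.8×10⁻⁴ × 290 = 0.09744 m
2.7×10⁻⁴ × 1.4 × 510 = 0.19278 m
Layer 3: 340 × 1 × 2×10⁻⁴ = 0.06800 m
Layer 4: 740 × 0.89 × 2×10⁻⁴ = 0.13172 m
1880–3280 m: 0.15 × 1400 × 1.5×10⁻⁴ = 0.03150 m
Δh = 0.09744 + 0.19278 + 0.06800 + 0.13172 + 0.03150 = 0.52144 m

521 mm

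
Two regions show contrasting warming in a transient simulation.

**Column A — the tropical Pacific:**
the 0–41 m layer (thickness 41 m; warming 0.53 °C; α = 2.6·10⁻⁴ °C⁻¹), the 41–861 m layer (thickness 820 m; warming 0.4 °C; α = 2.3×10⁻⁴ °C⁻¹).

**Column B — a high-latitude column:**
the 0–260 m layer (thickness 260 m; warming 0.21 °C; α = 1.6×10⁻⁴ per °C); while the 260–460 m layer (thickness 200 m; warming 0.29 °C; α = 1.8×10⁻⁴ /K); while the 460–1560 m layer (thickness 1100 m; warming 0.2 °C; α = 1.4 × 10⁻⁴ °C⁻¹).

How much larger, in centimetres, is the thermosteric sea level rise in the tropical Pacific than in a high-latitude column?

A 0.53 × 41 × 2.6×10⁻⁴ = 0.0056498 m
A 0.4 × 820 × 2.3×10⁻⁴ = 0.07544 m
A total: 0.0810898 m
B 0–260 m: 260 × 1.6×10⁻⁴ × 0.21 = 0.008736 m
B 260–460 m: 1.8×10⁻⁴ × 200 × 0.29 = 0.01044 m
B 0.2 × 1100 × 1.4×10⁻⁴ = 0.03080 m
B total: 0.049976 m
Difference: 0.0810898 − 0.049976 = 0.0311138 m

3.11 cm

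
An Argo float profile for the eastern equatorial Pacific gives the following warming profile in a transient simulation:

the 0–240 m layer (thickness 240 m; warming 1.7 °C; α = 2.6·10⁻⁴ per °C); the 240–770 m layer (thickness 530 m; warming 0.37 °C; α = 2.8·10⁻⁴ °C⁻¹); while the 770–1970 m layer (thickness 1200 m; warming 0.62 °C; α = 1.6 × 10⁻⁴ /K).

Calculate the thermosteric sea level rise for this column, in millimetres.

280 mm

Layer 1: 2.6×10⁻⁴ × 240 × 1.7 = 0.10608 m
240–770 m: 0.37 × 530 × 2.8×10⁻⁴ = 0.054908 m
1.6×10⁻⁴ × 1200 × 0.62 = 0.11904 m
Δh = 0.10608 + 0.054908 + 0.11904 = 0.280028 m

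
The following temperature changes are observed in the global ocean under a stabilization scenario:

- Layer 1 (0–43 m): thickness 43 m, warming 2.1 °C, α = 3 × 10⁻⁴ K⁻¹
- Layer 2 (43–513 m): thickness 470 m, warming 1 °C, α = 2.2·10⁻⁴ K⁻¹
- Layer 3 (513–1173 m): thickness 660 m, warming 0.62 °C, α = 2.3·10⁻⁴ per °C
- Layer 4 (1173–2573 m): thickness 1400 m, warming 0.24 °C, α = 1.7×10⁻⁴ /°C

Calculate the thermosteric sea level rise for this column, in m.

0.28 m of thermosteric rise

Layer 1: 3×10⁻⁴ × 43 × 2.1 = 0.02709 m
Layer 2: 1 × 470 × 2.2×10⁻⁴ = 0.10340 m
0.62 × 2.3×10⁻⁴ × 660 = 0.094116 m
1400 × 0.24 × 1.7×10⁻⁴ = 0.05712 m
Δh = 0.02709 + 0.10340 + 0.094116 + 0.05712 = 0.281726 m ≈ 0.28 m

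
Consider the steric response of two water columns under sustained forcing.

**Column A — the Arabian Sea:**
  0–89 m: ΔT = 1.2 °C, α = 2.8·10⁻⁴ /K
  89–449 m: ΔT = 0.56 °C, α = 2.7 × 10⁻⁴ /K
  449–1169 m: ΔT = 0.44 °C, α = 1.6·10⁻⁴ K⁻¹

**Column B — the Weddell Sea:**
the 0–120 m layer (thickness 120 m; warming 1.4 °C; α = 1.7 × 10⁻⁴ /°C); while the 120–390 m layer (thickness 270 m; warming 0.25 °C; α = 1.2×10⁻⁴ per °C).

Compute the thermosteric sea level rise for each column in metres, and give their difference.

Δh_A ≈ 0.14 m, Δh_B ≈ 0.037 m; difference ≈ 0.098 m

A Layer 1: 1.2 × 89 × 2.8×10⁻⁴ = 0.029904 m
A Layer 2: 360 × 2.7×10⁻⁴ × 0.56 = 0.054432 m
A 449–1169 m: 1.6×10⁻⁴ × 720 × 0.44 = 0.050688 m
A total: 0.135024 m
B Layer 1: 1.7×10⁻⁴ × 1.4 × 120 = 0.02856 m
B Layer 2: 270 × 1.2×10⁻⁴ × 0.25 = 0.00810 m
B total: 0.03666 m
Difference: 0.135024 − 0.03666 = 0.098364 m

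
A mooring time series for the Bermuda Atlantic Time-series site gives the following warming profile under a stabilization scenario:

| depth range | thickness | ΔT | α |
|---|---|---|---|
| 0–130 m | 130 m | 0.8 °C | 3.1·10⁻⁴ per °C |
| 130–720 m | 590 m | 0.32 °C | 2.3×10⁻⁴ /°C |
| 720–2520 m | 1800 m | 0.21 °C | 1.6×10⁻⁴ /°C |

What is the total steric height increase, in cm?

about 13.6 cm

0–130 m: 3.1×10⁻⁴ × 130 × 0.8 = 0.03224 m
130–720 m: 2.3×10⁻⁴ × 590 × 0.32 = 0.043424 m
Layer 3: 0.21 × 1.6×10⁻⁴ × 1800 = 0.06048 m
Δh = 0.03224 + 0.043424 + 0.06048 = 0.136144 m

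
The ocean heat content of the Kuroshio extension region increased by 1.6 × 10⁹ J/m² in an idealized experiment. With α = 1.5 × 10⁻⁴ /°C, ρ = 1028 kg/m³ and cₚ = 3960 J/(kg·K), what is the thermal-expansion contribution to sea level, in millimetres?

Δh = αQ/(ρcₚ) = 1.5×10⁻⁴ × 1.6×10⁹ / (1028 × 3960) ≈ 0.058955 m

59 mm of thermosteric rise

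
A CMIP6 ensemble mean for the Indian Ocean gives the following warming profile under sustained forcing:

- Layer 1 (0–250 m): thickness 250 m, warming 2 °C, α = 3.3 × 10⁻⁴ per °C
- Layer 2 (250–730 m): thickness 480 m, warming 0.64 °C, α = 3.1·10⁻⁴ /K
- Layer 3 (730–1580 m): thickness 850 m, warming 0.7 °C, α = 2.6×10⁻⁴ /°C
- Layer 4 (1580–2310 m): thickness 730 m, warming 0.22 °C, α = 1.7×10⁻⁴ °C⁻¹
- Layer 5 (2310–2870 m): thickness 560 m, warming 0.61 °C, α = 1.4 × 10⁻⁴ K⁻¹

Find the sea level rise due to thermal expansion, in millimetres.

Δh = 490 mm

0–250 m: 3.3×10⁻⁴ × 2 × 250 = 0.16500 m
250–730 m: 0.64 × 480 × 3.1×10⁻⁴ = 0.095232 m
Layer 3: 850 × 2.6×10⁻⁴ × 0.7 = 0.15470 m
1580–2310 m: 0.22 × 730 × 1.7×10⁻⁴ = 0.027302 m
1.4×10⁻⁴ × 0.61 × 560 = 0.047824 m
Δh = 0.16500 + 0.095232 + 0.15470 + 0.027302 + 0.047824 = 0.490058 m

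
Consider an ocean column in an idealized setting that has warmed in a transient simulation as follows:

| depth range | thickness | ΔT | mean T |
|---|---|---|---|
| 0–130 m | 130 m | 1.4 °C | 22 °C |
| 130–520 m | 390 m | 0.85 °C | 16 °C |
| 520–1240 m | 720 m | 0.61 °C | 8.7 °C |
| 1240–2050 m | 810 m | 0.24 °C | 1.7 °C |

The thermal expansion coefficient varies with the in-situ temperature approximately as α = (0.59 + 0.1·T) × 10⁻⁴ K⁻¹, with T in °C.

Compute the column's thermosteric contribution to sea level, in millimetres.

200 mm

Layer 1: α = (0.59 + 0.1×22)×10⁻⁴ = 2.79×10⁻⁴ K⁻¹
Layer 2: α = (0.59 + 0.1×16)×10⁻⁴ = 2.19×10⁻⁴ K⁻¹
Layer 3: α = (0.59 + 0.1×8.7)×10⁻⁴ = 1.46×10⁻⁴ K⁻¹
Layer 4: α = (0.59 + 0.1×1.7)×10⁻⁴ = 0.76×10⁻⁴ K⁻¹
0–130 m: 1.4 × 2.79×10⁻⁴ × 130 = 0.050778 m
130–520 m: 0.85 × 2.19×10⁻⁴ × 390 = 0.0725985 m
520–1240 m: 720 × 0.61 × 1.46×10⁻⁴ = 0.0641232 m
0.24 × 810 × 0.76×10⁻⁴ = 0.0147744 m
Δh = 0.050778 + 0.0725985 + 0.0641232 + 0.0147744 = 0.2022741 m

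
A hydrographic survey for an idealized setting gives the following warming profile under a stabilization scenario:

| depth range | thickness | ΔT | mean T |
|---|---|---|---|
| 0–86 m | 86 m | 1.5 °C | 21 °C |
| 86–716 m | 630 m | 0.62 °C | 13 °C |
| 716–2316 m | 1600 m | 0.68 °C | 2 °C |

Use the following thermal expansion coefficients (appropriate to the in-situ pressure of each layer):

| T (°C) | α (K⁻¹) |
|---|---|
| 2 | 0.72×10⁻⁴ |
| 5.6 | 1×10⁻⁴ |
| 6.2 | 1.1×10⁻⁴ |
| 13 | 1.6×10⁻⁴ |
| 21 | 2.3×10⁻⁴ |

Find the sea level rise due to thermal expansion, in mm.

Δh = 170 mm

Layer 1 at 21 °C → α = 2.3×10⁻⁴ K⁻¹
Layer 2 at 13 °C → α = 1.6×10⁻⁴ K⁻¹
Layer 3 at 2 °C → α = 0.72×10⁻⁴ K⁻¹
Layer 1: 1.5 × 2.3×10⁻⁴ × 86 = 0.02967 m
Layer 2: 1.6×10⁻⁴ × 630 × 0.62 = 0.062496 m
Layer 3: 0.72×10⁻⁴ × 0.68 × 1600 = 0.078336 m
Δh = 0.02967 + 0.062496 + 0.078336 = 0.170502 m ≈ 170 mm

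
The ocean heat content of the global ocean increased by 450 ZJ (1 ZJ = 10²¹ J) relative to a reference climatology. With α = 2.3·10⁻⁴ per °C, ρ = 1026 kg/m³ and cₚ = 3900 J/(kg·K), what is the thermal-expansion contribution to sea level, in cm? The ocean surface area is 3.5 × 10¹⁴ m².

Per unit area: Q = 450×10²¹ / (3.5×10¹⁴) ≈ 1.286×10⁹ J/m²
Δh = αQ/(ρcₚ) = 2.3×10⁻⁴ × 1.286×10⁹ / (1026 × 3900) ≈ 0.073919 m

Δh ≈ 7.4 cm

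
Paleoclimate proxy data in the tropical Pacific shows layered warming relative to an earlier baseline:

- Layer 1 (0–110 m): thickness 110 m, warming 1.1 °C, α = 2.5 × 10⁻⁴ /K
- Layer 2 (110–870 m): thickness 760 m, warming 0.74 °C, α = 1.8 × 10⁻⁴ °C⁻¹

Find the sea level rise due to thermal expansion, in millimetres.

131 mm

Layer 1: 110 × 1.1 × 2.5×10⁻⁴ = 0.03025 m
Layer 2: 760 × 0.74 × 1.8×10⁻⁴ = 0.101232 m
Δh = 0.03025 + 0.101232 = 0.131482 m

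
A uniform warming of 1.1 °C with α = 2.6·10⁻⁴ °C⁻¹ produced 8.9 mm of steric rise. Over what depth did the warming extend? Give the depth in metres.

H = Δh/(αΔT) = 0.0089 / (2.6×10⁻⁴ × 1.1) ≈ 31.12 m

about 31 m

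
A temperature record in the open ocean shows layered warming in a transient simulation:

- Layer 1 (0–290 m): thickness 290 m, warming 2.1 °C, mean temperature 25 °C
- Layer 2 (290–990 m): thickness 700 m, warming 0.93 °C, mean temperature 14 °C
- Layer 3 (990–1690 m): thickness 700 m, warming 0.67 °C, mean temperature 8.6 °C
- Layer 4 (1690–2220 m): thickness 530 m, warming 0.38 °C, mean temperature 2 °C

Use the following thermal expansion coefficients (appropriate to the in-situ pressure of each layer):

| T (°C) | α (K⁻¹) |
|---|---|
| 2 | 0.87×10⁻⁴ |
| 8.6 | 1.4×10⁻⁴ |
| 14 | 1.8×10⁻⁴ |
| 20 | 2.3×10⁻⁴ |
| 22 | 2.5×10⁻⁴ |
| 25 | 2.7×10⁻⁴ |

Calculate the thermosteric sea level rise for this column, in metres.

about 0.36 m

Layer 1 at 25 °C → α = 2.7×10⁻⁴ K⁻¹
Layer 2 at 14 °C → α = 1.8×10⁻⁴ K⁻¹
Layer 3 at 8.6 °C → α = 1.4×10⁻⁴ K⁻¹
Layer 4 at 2 °C → α = 0.87×10⁻⁴ K⁻¹
0–290 m: 2.7×10⁻⁴ × 2.1 × 290 = 0.16443 m
Layer 2: 700 × 1.8×10⁻⁴ × 0.93 = 0.11718 m
990–1690 m: 1.4×10⁻⁴ × 0.67 × 700 = 0.06566 m
530 × 0.38 × 0.87×10⁻⁴ = 0.0175218 m
Δh = 0.16443 + 0.11718 + 0.06566 + 0.0175218 = 0.3647918 m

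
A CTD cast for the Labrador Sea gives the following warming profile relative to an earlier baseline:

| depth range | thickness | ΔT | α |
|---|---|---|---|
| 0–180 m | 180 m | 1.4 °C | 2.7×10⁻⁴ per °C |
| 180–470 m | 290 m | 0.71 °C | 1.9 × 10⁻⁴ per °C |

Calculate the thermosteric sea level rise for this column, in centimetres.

10.7 cm

Layer 1: 1.4 × 180 × 2.7×10⁻⁴ = 0.06804 m
Layer 2: 0.71 × 1.9×10⁻⁴ × 290 = 0.039121 m
Δh = 0.06804 + 0.039121 = 0.107161 m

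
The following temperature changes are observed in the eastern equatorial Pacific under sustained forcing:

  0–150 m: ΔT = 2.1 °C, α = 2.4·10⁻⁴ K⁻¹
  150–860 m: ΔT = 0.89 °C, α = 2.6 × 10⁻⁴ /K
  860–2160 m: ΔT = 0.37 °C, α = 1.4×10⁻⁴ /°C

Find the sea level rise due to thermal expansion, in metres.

0.307 m

2.4×10⁻⁴ × 150 × 2.1 = 0.07560 m
150–860 m: 2.6×10⁻⁴ × 0.89 × 710 = 0.164294 m
0.37 × 1.4×10⁻⁴ × 1300 = 0.06734 m
Δh = 0.07560 + 0.164294 + 0.06734 = 0.307234 m ≈ 0.307 m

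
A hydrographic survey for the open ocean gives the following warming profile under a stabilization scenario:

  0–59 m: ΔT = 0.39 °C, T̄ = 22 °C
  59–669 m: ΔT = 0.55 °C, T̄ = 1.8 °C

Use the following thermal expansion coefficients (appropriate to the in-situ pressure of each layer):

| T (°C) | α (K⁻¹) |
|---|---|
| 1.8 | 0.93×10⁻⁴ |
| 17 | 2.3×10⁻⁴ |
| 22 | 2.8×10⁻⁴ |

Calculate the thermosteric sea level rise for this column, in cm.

Layer 1 at 22 °C → α = 2.8×10⁻⁴ K⁻¹
Layer 2 at 1.8 °C → α = 0.93×10⁻⁴ K⁻¹
Layer 1: 0.39 × 59 × 2.8×10⁻⁴ = 0.0064428 m
Layer 2: 0.93×10⁻⁴ × 610 × 0.55 = 0.0312015 m
Δh = 0.0064428 + 0.0312015 = 0.0376443 m ≈ 3.76 cm

3.76 cm of thermosteric rise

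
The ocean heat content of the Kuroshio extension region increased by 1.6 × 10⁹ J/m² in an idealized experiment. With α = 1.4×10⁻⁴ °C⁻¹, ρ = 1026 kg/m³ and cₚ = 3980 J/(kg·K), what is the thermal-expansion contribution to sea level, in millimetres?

Δh = αQ/(ρcₚ) = 1.4×10⁻⁴ × 1.6×10⁹ / (1026 × 3980) ≈ 0.054855 m

54.9 mm of thermosteric rise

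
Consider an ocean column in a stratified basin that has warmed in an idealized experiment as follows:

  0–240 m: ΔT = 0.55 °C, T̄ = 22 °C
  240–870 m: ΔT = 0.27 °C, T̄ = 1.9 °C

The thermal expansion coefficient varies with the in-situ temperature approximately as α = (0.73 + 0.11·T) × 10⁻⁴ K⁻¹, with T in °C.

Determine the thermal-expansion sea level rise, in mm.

58 mm

Layer 1: α = (0.73 + 0.11×22)×10⁻⁴ = 3.15×10⁻⁴ K⁻¹
Layer 2: α = (0.73 + 0.11×1.9)×10⁻⁴ = 0.939×10⁻⁴ K⁻¹
3.15×10⁻⁴ × 0.55 × 240 = 0.04158 m
Layer 2: 0.939×10⁻⁴ × 630 × 0.27 = 0.01597239 m
Δh = 0.04158 + 0.01597239 = 0.05755239 m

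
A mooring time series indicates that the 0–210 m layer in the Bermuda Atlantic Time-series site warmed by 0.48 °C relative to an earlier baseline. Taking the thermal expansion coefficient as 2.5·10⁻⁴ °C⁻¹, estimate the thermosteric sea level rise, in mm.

Δh = αΔT·H = 2.5×10⁻⁴ × 0.48 × 210 = 0.02520 m

about 25.2 mm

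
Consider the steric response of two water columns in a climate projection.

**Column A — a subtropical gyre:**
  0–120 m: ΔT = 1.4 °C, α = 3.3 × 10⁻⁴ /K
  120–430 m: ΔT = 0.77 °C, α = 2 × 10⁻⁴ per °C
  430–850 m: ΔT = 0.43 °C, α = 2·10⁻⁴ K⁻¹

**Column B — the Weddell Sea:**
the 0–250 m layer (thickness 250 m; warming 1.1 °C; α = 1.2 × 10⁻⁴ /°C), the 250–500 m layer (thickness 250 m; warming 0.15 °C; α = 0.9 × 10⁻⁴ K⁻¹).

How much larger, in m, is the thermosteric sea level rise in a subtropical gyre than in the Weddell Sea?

0.103 m larger

A 120 × 3.3×10⁻⁴ × 1.4 = 0.05544 m
A Layer 2: 2×10⁻⁴ × 0.77 × 310 = 0.04774 m
A 430–850 m: 0.43 × 2×10⁻⁴ × 420 = 0.03612 m
A total: 0.13930 m
B 0–250 m: 1.1 × 1.2×10⁻⁴ × 250 = 0.03300 m
B Layer 2: 0.15 × 0.9×10⁻⁴ × 250 = 0.003375 m
B total: 0.036375 m
Difference: 0.13930 − 0.036375 = 0.102925 m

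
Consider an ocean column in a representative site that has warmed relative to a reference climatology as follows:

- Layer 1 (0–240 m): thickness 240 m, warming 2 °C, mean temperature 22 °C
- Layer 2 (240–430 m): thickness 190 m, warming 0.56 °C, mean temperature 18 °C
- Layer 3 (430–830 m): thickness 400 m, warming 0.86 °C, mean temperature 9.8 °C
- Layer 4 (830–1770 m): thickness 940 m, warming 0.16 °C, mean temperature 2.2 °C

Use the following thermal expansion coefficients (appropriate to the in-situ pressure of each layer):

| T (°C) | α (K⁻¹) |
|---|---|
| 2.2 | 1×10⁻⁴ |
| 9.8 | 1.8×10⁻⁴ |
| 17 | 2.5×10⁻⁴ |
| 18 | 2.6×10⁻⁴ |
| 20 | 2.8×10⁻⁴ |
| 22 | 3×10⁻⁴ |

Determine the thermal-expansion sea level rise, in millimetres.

Layer 1 at 22 °C → α = 3×10⁻⁴ K⁻¹
Layer 2 at 18 °C → α = 2.6×10⁻⁴ K⁻¹
Layer 3 at 9.8 °C → α = 1.8×10⁻⁴ K⁻¹
Layer 4 at 2.2 °C → α = 1×10⁻⁴ K⁻¹
0–240 m: 2 × 240 × 3×10⁻⁴ = 0.14400 m
Layer 2: 0.56 × 190 × 2.6×10⁻⁴ = 0.027664 m
430–830 m: 1.8×10⁻⁴ × 400 × 0.86 = 0.06192 m
830–1770 m: 0.16 × 940 × 1×10⁻⁴ = 0.01504 m
Δh = 0.14400 + 0.027664 + 0.06192 + 0.01504 = 0.248624 m

250 mm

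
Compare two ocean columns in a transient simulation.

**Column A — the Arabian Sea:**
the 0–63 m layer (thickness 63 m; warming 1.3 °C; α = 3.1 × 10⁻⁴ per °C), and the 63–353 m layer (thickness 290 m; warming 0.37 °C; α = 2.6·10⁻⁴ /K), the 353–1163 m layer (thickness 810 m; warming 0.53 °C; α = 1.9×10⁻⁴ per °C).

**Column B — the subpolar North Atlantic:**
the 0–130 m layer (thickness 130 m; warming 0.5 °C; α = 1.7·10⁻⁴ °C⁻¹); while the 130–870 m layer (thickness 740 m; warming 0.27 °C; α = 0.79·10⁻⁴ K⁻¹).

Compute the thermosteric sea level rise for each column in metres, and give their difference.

A: 0.13 m; B: 0.027 m; difference 0.11 m

A 1.3 × 3.1×10⁻⁴ × 63 = 0.025389 m
A Layer 2: 2.6×10⁻⁴ × 290 × 0.37 = 0.027898 m
A 353–1163 m: 0.53 × 1.9×10⁻⁴ × 810 = 0.081567 m
A total: 0.134854 m
B 130 × 1.7×10⁻⁴ × 0.5 = 0.01105 m
B 0.79×10⁻⁴ × 740 × 0.27 = 0.0157842 m
B total: 0.0268342 m
Difference: 0.134854 − 0.0268342 = 0.1080198 m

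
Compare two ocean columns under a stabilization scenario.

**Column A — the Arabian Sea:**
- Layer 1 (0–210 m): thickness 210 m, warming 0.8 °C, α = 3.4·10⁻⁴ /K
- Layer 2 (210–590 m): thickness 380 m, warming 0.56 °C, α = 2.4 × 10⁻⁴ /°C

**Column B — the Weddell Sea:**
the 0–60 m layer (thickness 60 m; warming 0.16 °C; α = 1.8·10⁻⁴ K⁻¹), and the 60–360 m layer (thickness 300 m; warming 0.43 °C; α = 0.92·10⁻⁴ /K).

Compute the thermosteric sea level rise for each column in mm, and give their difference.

Δh_A ≈ 108 mm, Δh_B ≈ 13.6 mm; difference ≈ 94.6 mm

A 210 × 3.4×10⁻⁴ × 0.8 = 0.05712 m
A 380 × 2.4×10⁻⁴ × 0.56 = 0.051072 m
A total: 0.108192 m
B 0.16 × 1.8×10⁻⁴ × 60 = 0.001728 m
B 0.92×10⁻⁴ × 300 × 0.43 = 0.011868 m
B total: 0.013596 m
Difference: 0.108192 − 0.013596 = 0.094596 m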